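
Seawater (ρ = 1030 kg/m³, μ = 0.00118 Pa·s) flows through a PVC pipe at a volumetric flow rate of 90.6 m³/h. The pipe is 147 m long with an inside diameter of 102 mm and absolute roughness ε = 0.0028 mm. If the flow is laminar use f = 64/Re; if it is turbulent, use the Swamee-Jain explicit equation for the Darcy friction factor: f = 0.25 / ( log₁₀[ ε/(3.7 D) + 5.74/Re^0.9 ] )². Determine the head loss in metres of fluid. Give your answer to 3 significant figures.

Q = 90.6 m³/h = 90.6/3600 = 0.02517 m³/s.
Cross-sectional area A = πD²/4 = π(0.102)²/4 = 0.008171 m²; mean velocity V = Q/A = 0.02517/0.008171 = 3.08 m/s.
Reynolds number Re = ρVD/μ = 1030 · 3.08 · 0.102 / 0.00118 = 2.742e+05.
Re > 4000 → turbulent. Relative roughness ε/D = 2.8e-06/0.102 = 2.75e-05. Swamee-Jain: f = 0.25/(log₁₀[2.75e-05/3.7 + 5.74/2.742e+05^0.9])² = 0.25/(log₁₀[7.42e-06 + 7.32e-05])² = 0.25/(-4.093)² = 0.01492.
Darcy-Weisbach: ΔP = f(L/D)(ρV²/2) = 0.01492·(147/0.102)·(1030·3.08²/2) = 0.01492·1441·4885 = 1.05e+05 Pa.
Head loss h_f = ΔP/(ρg) = 1.05e+05/(1030·9.81) = 10.4 m.

h_f ≈ 10.4 m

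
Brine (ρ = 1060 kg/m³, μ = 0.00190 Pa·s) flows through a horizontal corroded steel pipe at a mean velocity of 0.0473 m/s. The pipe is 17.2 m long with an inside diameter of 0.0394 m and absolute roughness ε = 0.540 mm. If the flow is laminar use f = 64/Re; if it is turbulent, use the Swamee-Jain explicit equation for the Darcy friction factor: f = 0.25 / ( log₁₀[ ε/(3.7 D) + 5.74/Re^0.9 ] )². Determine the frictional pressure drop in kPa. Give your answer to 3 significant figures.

Reynolds number Re = ρVD/μ = 1060 · 0.0473 · 0.0394 / 0.0019 = 1040.
Re < 2300 → laminar flow, so f = 64/Re = 64/1040 = 0.06156 (the turbulent correlation is not needed).
Darcy-Weisbach: ΔP = f(L/D)(ρV²/2) = 0.06156·(17.2/0.0394)·(1060·0.0473²/2) = 0.06156·436.5·1.186 = 31.86 Pa.
ΔP = 31.86 Pa = 0.0319 kPa.

ΔP ≈ 0.0319 kPa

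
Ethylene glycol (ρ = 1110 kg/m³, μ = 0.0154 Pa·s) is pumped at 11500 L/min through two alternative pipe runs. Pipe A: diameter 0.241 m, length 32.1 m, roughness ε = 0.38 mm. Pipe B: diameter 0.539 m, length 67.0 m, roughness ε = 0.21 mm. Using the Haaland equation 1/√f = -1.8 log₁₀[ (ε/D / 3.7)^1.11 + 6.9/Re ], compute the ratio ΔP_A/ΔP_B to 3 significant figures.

ΔP_A/ΔP_B ≈ 27.5

Pipe A: V = Q/A = 0.1917/0.04562 = 4.202 m/s; Re = 7.299e+04; ε/D = 0.00158; Haaland → f = 0.02437; ΔP_A = f(L/D)(ρV²/2) = 3.18e+04 Pa.
Pipe B: V = Q/A = 0.1917/0.2282 = 0.84 m/s; Re = 3.263e+04; ε/D = 0.00039; Haaland → f = 0.02379; ΔP_B = f(L/D)(ρV²/2) = 1158 Pa.
ΔP_A/ΔP_B = 3.18e+04/1158 = 27.5.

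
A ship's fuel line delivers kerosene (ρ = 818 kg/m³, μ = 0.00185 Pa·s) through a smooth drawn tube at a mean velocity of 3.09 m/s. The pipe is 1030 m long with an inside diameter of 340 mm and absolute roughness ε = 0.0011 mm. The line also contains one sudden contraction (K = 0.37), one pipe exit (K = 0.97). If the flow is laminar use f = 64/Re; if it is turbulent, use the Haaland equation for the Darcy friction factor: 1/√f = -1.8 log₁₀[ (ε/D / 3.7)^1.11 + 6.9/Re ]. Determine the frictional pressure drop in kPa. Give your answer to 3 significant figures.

ΔP ≈ 162 kPa

Reynolds number Re = ρVD/μ = 818 · 3.09 · 0.34 / 0.00185 = 4.645e+05.
Re > 4000 → turbulent. Relative roughness ε/D = 1.1e-06/0.34 = 3.24e-06. Haaland: 1/√f = -1.8 log₁₀[(3.24e-06/3.7)^1.11 + 6.9/4.645e+05] = -1.8 log₁₀[1.88e-07 + 1.49e-05] = 8.681, so f = 0.01327.
Total minor-loss coefficient ΣK = 1·0.37 + 1·0.97 = 1.34.
ΔP = [f·L/D + ΣK]·(ρV²/2) = [0.01327·1030/0.34 + 1.34]·(818·3.09²/2) = [40.2 + 1.34]·3905 = 1.622e+05 Pa.
ΔP = 1.622e+05 Pa = 162 kPa.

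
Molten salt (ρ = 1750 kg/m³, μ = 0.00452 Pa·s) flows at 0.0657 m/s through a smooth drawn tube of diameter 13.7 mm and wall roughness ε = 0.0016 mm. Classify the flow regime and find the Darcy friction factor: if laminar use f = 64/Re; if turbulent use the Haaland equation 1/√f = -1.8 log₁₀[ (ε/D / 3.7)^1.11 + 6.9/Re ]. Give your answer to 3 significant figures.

Re = ρVD/μ = 1750·0.0657·0.0137/0.00452 = 348.5.
Re < 2300 → laminar, so f = 64/Re = 0.1837 (roughness is irrelevant in laminar flow).

f ≈ 0.184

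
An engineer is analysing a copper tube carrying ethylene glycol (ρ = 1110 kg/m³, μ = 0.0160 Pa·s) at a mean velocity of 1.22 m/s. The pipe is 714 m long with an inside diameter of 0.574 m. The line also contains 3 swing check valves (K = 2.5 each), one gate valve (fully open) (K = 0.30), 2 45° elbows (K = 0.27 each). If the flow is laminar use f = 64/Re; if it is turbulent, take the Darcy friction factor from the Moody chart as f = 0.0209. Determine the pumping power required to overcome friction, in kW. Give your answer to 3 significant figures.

P ≈ 8.95 kW

Reynolds number Re = ρVD/μ = 1110 · 1.22 · 0.574 / 0.016 = 4.858e+04.
Re > 4000 → turbulent; use the Moody-chart value f = 0.0209.
Total minor-loss coefficient ΣK = 3·2.5 + 1·0.3 + 2·0.27 = 8.34.
ΔP = [f·L/D + ΣK]·(ρV²/2) = [0.0209·714/0.574 + 8.34]·(1110·1.22²/2) = [26 + 8.34]·826.1 = 2.836e+04 Pa.
Q = V·A = 1.22·0.2588 = 0.3157 m³/s.
Pumping power P = QΔP = 0.3157·2.836e+04 = 8955 W = 8.95 kW.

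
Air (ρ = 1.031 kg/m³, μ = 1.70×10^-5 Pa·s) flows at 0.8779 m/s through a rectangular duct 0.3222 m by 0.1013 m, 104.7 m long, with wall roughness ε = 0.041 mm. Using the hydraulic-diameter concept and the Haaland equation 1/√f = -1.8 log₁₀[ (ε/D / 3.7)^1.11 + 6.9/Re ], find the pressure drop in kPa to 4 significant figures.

Hydraulic diameter D_h = 4A/P = 4·(0.3222·0.1013)/(2·(0.3222+0.1013)) = 0.1306/0.847 = 0.1541 m.
Re = ρVD_h/μ = 1.031·0.8779·0.1541/1.7e-05 = 8207.
ε/D_h = 4.1e-05/0.1541 = 0.000266; Haaland gives 1/√f = -1.8 log₁₀[2.52e-05+0.000841] = 5.513, so f = 0.03291.
ΔP = f(L/D_h)(ρV²/2) = 0.03291·104.7/0.1541·0.3973 = 8.881 Pa.
ΔP = 0.008881 kPa.

ΔP ≈ 0.008881 kPa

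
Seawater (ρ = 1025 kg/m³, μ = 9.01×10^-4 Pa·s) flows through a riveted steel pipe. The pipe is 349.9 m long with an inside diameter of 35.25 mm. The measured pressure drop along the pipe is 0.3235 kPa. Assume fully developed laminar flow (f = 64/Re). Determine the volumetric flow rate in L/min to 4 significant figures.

Q ≈ 2.333 L/min

For laminar flow, f = 64/Re with Re = ρVD/μ, so Darcy-Weisbach reduces to ΔP = 32μLV/D². Solving for V: V = ΔP·D²/(32μL) = 323.5·(0.03525)²/(32·0.000901·349.9) = 0.03984 m/s.
Check: Re = ρVD/μ = 1025·0.03984·0.03525/0.000901 = 1598 < 2300, so the laminar assumption holds.
Q = V·A = 0.03984·(π/4·0.03525²) = 3.888e-05 m³/s = 2.333 L/min.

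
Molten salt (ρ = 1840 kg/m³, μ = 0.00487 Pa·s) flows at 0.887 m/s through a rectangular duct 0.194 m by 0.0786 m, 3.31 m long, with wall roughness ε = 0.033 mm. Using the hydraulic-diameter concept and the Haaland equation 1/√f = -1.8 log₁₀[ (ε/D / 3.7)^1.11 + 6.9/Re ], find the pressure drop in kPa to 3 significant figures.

ΔP ≈ 0.490 kPa

Hydraulic diameter D_h = 4A/P = 4·(0.194·0.0786)/(2·(0.194+0.0786)) = 0.06099/0.5452 = 0.1119 m.
Re = ρVD_h/μ = 1840·0.887·0.1119/0.00487 = 3.749e+04.
ε/D_h = 3.3e-05/0.1119 = 0.000295; Haaland gives 1/√f = -1.8 log₁₀[2.82e-05+0.000184] = 6.612, so f = 0.02288.
ΔP = f(L/D_h)(ρV²/2) = 0.02288·3.31/0.1119·723.8 = 489.9 Pa.
ΔP = 0.490 kPa.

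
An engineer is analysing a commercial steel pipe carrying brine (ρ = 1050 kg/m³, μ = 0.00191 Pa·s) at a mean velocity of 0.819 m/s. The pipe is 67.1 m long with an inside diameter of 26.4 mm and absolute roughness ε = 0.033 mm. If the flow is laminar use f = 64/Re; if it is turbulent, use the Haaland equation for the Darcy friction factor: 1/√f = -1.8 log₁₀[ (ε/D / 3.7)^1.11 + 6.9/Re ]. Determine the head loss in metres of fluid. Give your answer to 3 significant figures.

Reynolds number Re = ρVD/μ = 1050 · 0.819 · 0.0264 / 0.00191 = 1.189e+04.
Re > 4000 → turbulent. Relative roughness ε/D = 3.3e-05/0.0264 = 0.00125. Haaland: 1/√f = -1.8 log₁₀[(0.00125/3.7)^1.11 + 6.9/1.189e+04] = -1.8 log₁₀[0.00014 + 0.000581] = 5.656, so f = 0.03126.
Darcy-Weisbach: ΔP = f(L/D)(ρV²/2) = 0.03126·(67.1/0.0264)·(1050·0.819²/2) = 0.03126·2542·352.1 = 2.798e+04 Pa.
Head loss h_f = ΔP/(ρg) = 2.798e+04/(1050·9.81) = 2.72 m.

h_f ≈ 2.72 m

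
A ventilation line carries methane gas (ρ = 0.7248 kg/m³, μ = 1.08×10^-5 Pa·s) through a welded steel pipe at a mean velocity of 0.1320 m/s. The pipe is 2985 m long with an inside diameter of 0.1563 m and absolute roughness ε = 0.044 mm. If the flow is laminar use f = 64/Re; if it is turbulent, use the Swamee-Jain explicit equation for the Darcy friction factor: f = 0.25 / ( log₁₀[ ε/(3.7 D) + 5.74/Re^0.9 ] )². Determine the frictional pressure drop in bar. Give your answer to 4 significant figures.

Reynolds number Re = ρVD/μ = 0.7248 · 0.132 · 0.1563 / 1.08e-05 = 1385.
Re < 2300 → laminar flow, so f = 64/Re = 64/1385 = 0.04622 (the turbulent correlation is not needed).
Darcy-Weisbach: ΔP = f(L/D)(ρV²/2) = 0.04622·(2985/0.1563)·(0.7248·0.132²/2) = 0.04622·1.91e+04·0.006314 = 5.574 Pa.
ΔP = 5.574 Pa = 5.574×10^-5 bar.

ΔP ≈ 5.574×10^-5 bar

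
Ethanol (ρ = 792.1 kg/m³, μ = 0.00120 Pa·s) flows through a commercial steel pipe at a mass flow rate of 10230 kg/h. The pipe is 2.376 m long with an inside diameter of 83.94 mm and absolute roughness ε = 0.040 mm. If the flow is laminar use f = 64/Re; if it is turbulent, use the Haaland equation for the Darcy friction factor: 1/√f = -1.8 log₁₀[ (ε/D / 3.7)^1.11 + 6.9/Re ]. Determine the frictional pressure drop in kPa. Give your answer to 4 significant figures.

ṁ = 10230 kg/h = 10230/3600 = 2.842 kg/s.
A = πD²/4 = π(0.08394)²/4 = 0.005534 m²; mean velocity V = ṁ/(ρA) = 2.842/(792.1 · 0.005534) = 0.6483 m/s.
Reynolds number Re = ρVD/μ = 792.1 · 0.6483 · 0.08394 / 0.0012 = 3.592e+04.
Re > 4000 → turbulent. Relative roughness ε/D = 4e-05/0.08394 = 0.000477. Haaland: 1/√f = -1.8 log₁₀[(0.000477/3.7)^1.11 + 6.9/3.592e+04] = -1.8 log₁₀[4.81e-05 + 0.000192] = 6.515, so f = 0.02356.
Darcy-Weisbach: ΔP = f(L/D)(ρV²/2) = 0.02356·(2.376/0.08394)·(792.1·0.6483²/2) = 0.02356·28.31·166.4 = 111 Pa.
ΔP = 111 Pa = 0.1110 kPa.

ΔP ≈ 0.1110 kPa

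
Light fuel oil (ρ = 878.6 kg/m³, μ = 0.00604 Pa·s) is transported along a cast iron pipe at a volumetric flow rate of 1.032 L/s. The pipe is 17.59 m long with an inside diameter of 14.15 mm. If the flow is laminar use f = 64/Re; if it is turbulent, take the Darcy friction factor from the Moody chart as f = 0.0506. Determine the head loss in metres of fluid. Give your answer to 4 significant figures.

h_f ≈ 138.1 m

Q = 1.032 L/s = 1.032/1000 = 0.001032 m³/s.
Cross-sectional area A = πD²/4 = π(0.01415)²/4 = 0.0001573 m²; mean velocity V = Q/A = 0.001032/0.0001573 = 6.563 m/s.
Reynolds number Re = ρVD/μ = 878.6 · 6.563 · 0.01415 / 0.00604 = 1.351e+04.
Re > 4000 → turbulent; use the Moody-chart value f = 0.0506.
Darcy-Weisbach: ΔP = f(L/D)(ρV²/2) = 0.0506·(17.59/0.01415)·(878.6·6.563²/2) = 0.0506·1243·1.892e+04 = 1.19e+06 Pa.
Head loss h_f = ΔP/(ρg) = 1.19e+06/(878.6·9.81) = 138.1 m.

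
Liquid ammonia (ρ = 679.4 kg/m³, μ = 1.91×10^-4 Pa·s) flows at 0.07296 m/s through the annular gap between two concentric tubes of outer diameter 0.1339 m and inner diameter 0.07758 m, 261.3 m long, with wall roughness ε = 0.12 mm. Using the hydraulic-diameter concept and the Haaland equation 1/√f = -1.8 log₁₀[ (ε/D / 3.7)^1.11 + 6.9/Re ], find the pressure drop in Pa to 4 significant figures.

ΔP ≈ 262.7 Pa

Hydraulic diameter D_h = 4A/P = D_o - D_i = 0.1339 - 0.07758 = 0.05632 m.
Re = ρVD_h/μ = 679.4·0.07296·0.05632/0.000191 = 1.462e+04.
ε/D_h = 0.00012/0.05632 = 0.00213; Haaland gives 1/√f = -1.8 log₁₀[0.000253+0.000472] = 5.651, so f = 0.03132.
ΔP = f(L/D_h)(ρV²/2) = 0.03132·261.3/0.05632·1.808 = 262.7 Pa.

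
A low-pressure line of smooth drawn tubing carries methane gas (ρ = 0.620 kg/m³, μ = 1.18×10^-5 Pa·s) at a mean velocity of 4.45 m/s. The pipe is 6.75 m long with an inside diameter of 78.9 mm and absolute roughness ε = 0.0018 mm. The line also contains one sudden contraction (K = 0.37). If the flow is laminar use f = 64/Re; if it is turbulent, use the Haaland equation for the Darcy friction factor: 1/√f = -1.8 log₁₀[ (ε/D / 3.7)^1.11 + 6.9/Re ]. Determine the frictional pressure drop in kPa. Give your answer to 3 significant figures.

ΔP ≈ 0.0161 kPa

Reynolds number Re = ρVD/μ = 0.62 · 4.45 · 0.0789 / 1.18e-05 = 1.845e+04.
Re > 4000 → turbulent. Relative roughness ε/D = 1.8e-06/0.0789 = 2.28e-05. Haaland: 1/√f = -1.8 log₁₀[(2.28e-05/3.7)^1.11 + 6.9/1.845e+04] = -1.8 log₁₀[1.65e-06 + 0.000374] = 6.165, so f = 0.02631.
Total minor-loss coefficient ΣK = 1·0.37 = 0.37.
ΔP = [f·L/D + ΣK]·(ρV²/2) = [0.02631·6.75/0.0789 + 0.37]·(0.62·4.45²/2) = [2.251 + 0.37]·6.139 = 16.09 Pa.
ΔP = 16.09 Pa = 0.0161 kPa.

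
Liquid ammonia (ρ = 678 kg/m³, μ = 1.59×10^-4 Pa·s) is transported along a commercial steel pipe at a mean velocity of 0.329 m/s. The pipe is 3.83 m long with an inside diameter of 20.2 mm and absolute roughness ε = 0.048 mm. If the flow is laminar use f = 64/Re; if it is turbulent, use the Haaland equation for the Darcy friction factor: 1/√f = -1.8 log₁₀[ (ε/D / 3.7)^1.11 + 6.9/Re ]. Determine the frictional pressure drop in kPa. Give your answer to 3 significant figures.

Reynolds number Re = ρVD/μ = 678 · 0.329 · 0.0202 / 0.000159 = 2.834e+04.
Re > 4000 → turbulent. Relative roughness ε/D = 4.8e-05/0.0202 = 0.00238. Haaland: 1/√f = -1.8 log₁₀[(0.00238/3.7)^1.11 + 6.9/2.834e+04] = -1.8 log₁₀[0.000286 + 0.000243] = 5.897, so f = 0.02876.
Darcy-Weisbach: ΔP = f(L/D)(ρV²/2) = 0.02876·(3.83/0.0202)·(678·0.329²/2) = 0.02876·189.6·36.69 = 200.1 Pa.
ΔP = 200.1 Pa = 0.200 kPa.

ΔP ≈ 0.200 kPa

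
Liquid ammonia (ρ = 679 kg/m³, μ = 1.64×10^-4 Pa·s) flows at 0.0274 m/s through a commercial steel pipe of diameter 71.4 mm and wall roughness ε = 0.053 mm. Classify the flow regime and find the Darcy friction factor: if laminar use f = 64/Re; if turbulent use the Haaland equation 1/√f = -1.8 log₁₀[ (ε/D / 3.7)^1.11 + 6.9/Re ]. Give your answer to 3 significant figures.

Re = ρVD/μ = 679·0.0274·0.0714/0.000164 = 8100.
Re > 4000 → turbulent. ε/D = 5.3e-05/0.0714 = 0.000742; Haaland: 1/√f = -1.8 log₁₀[7.86e-05 + 0.000852] = 5.456, so f = 0.03359.

f ≈ 0.0336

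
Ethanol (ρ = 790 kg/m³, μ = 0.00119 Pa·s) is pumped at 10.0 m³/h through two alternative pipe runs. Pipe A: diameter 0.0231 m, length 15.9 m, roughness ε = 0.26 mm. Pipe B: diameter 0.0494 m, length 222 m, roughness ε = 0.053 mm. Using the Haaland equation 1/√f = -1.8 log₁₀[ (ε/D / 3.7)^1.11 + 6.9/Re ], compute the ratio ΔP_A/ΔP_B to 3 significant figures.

Pipe A: V = Q/A = 0.002778/0.0004191 = 6.628 m/s; Re = 1.016e+05; ε/D = 0.0113; Haaland → f = 0.04006; ΔP_A = f(L/D)(ρV²/2) = 4.785e+05 Pa.
Pipe B: V = Q/A = 0.002778/0.001917 = 1.449 m/s; Re = 4.753e+04; ε/D = 0.00107; Haaland → f = 0.02409; ΔP_B = f(L/D)(ρV²/2) = 8.983e+04 Pa.
ΔP_A/ΔP_B = 4.785e+05/8.983e+04 = 5.33.

ΔP_A/ΔP_B ≈ 5.33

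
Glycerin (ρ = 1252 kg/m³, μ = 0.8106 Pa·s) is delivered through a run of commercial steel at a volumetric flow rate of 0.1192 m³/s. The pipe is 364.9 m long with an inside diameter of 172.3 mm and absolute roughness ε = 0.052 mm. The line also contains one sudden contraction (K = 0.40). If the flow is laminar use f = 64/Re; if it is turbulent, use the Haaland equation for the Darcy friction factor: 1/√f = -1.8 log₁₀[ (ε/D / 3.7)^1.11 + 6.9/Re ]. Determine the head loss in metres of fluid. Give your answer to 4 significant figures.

h_f ≈ 133.2 m

Cross-sectional area A = πD²/4 = π(0.1723)²/4 = 0.02332 m²; mean velocity V = Q/A = 0.1192/0.02332 = 5.112 m/s.
Reynolds number Re = ρVD/μ = 1252 · 5.112 · 0.1723 / 0.811 = 1361.
Re < 2300 → laminar flow, so f = 64/Re = 64/1361 = 0.04704 (the turbulent correlation is not needed).
Total minor-loss coefficient ΣK = 1·0.4 = 0.4.
ΔP = [f·L/D + ΣK]·(ρV²/2) = [0.04704·364.9/0.1723 + 0.4]·(1252·5.112²/2) = [99.63 + 0.4]·1.636e+04 = 1.636e+06 Pa.
Head loss h_f = ΔP/(ρg) = 1.636e+06/(1252·9.81) = 133.2 m.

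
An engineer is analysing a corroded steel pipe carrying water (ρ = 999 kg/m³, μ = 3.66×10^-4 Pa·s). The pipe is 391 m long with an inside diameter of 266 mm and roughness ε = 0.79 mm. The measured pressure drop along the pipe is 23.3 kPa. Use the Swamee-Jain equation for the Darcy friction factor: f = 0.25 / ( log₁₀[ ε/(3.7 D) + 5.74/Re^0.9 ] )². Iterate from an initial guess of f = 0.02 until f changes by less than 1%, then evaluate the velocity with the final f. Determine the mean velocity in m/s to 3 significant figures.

V ≈ 1.10 m/s

Rearranging Darcy-Weisbach: V = √(2·ΔP·D/(f·L·ρ)). With ε/D = 0.00079/0.266 = 0.00297, iterate starting from f = 0.02:
  f = 0.02 → V = √(2·2.33e+04·0.266/(0.02·391·999)) = 1.26 m/s; Re = ρVD/μ = 9.146e+05; f → 0.02631
  f = 0.02631 → V = 1.098 m/s; Re = 7.973e+05; f → 0.02634
Converged (Δf/f < 1%). With the final f = 0.02634: V = √(2·2.33e+04·0.266/(0.02634·391·999)) = 1.098 m/s.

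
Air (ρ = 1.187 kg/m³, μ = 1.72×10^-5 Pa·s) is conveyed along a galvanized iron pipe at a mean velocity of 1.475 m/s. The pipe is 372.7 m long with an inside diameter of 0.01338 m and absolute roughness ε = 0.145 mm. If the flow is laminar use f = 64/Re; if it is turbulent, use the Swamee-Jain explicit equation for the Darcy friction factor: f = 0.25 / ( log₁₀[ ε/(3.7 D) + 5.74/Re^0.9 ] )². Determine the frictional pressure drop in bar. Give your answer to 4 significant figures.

Reynolds number Re = ρVD/μ = 1.187 · 1.475 · 0.01338 / 1.72e-05 = 1362.
Re < 2300 → laminar flow, so f = 64/Re = 64/1362 = 0.04699 (the turbulent correlation is not needed).
Darcy-Weisbach: ΔP = f(L/D)(ρV²/2) = 0.04699·(372.7/0.01338)·(1.187·1.475²/2) = 0.04699·2.786e+04·1.291 = 1690 Pa.
ΔP = 1690 Pa = 0.01690 bar.

ΔP ≈ 0.01690 bar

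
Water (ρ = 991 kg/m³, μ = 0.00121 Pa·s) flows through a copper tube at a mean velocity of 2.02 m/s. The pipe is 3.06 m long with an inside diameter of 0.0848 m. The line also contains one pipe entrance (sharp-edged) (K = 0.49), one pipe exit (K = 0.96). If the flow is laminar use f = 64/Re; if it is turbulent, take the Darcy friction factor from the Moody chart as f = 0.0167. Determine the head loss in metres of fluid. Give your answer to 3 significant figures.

h_f ≈ 0.427 m

Reynolds number Re = ρVD/μ = 991 · 2.02 · 0.0848 / 0.00121 = 1.403e+05.
Re > 4000 → turbulent; use the Moody-chart value f = 0.0167.
Total minor-loss coefficient ΣK = 1·0.49 + 1·0.96 = 1.45.
ΔP = [f·L/D + ΣK]·(ρV²/2) = [0.0167·3.06/0.0848 + 1.45]·(991·2.02²/2) = [0.6026 + 1.45]·2022 = 4150 Pa.
Head loss h_f = ΔP/(ρg) = 4150/(991·9.81) = 0.427 m.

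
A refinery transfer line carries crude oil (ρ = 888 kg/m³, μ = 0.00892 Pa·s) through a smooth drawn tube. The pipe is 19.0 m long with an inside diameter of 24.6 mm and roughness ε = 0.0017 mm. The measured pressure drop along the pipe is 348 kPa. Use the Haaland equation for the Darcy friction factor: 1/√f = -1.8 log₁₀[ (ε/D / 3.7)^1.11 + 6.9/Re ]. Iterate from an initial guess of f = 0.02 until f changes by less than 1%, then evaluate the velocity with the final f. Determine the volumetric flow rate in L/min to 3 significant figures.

Rearranging Darcy-Weisbach: V = √(2·ΔP·D/(f·L·ρ)). With ε/D = 1.7e-06/0.0246 = 6.91e-05, iterate starting from f = 0.02:
  f = 0.02 → V = √(2·3.48e+05·0.0246/(0.02·19·888)) = 7.123 m/s; Re = ρVD/μ = 1.744e+04; f → 0.02675
  f = 0.02675 → V = 6.159 m/s; Re = 1.508e+04; f → 0.02776
  f = 0.02776 → V = 6.046 m/s; Re = 1.481e+04; f → 0.02789
Converged (Δf/f < 1%). With the final f = 0.02789: V = √(2·3.48e+05·0.0246/(0.02789·19·888)) = 6.032 m/s.
Q = V·A = 6.032·(π/4·0.0246²) = 0.002867 m³/s = 172 L/min.

Q ≈ 172 L/min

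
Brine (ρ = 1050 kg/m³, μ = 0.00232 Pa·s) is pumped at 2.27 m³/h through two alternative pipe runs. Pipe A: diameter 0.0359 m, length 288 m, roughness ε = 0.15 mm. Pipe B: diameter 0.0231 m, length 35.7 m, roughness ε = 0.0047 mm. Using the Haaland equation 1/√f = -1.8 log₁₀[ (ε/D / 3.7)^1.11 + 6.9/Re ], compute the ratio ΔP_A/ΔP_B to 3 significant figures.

Pipe A: V = Q/A = 0.0006306/0.001012 = 0.6229 m/s; Re = 1.012e+04; ε/D = 0.00418; Haaland → f = 0.03633; ΔP_A = f(L/D)(ρV²/2) = 5.938e+04 Pa.
Pipe B: V = Q/A = 0.0006306/0.0004191 = 1.505 m/s; Re = 1.573e+04; ε/D = 0.000203; Haaland → f = 0.02767; ΔP_B = f(L/D)(ρV²/2) = 5.082e+04 Pa.
ΔP_A/ΔP_B = 5.938e+04/5.082e+04 = 1.17.

ΔP_A/ΔP_B ≈ 1.17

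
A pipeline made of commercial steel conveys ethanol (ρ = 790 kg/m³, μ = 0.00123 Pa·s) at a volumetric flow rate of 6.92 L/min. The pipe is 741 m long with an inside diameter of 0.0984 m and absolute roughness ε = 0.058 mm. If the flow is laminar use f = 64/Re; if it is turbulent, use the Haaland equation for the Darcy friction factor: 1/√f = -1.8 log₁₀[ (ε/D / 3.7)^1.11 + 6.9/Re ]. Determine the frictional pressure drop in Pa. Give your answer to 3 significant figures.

Q = 6.92 L/min = 6.92/60000 = 0.0001153 m³/s.
Cross-sectional area A = πD²/4 = π(0.0984)²/4 = 0.007605 m²; mean velocity V = Q/A = 0.0001153/0.007605 = 0.01517 m/s.
Reynolds number Re = ρVD/μ = 790 · 0.01517 · 0.0984 / 0.00123 = 958.5.
Re < 2300 → laminar flow, so f = 64/Re = 64/958.5 = 0.06677 (the turbulent correlation is not needed).
Darcy-Weisbach: ΔP = f(L/D)(ρV²/2) = 0.06677·(741/0.0984)·(790·0.01517²/2) = 0.06677·7530·0.09085 = 45.68 Pa.

ΔP ≈ 45.7 Pa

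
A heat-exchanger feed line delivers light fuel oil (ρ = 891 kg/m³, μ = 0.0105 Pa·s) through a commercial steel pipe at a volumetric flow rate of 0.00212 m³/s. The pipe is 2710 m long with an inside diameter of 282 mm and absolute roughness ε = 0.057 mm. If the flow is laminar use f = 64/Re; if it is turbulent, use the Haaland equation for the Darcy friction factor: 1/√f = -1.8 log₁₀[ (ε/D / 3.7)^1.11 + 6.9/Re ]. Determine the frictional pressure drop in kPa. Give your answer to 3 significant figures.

ΔP ≈ 0.389 kPa

Cross-sectional area A = πD²/4 = π(0.282)²/4 = 0.06246 m²; mean velocity V = Q/A = 0.00212/0.06246 = 0.03394 m/s.
Reynolds number Re = ρVD/μ = 891 · 0.03394 · 0.282 / 0.0105 = 812.2.
Re < 2300 → laminar flow, so f = 64/Re = 64/812.2 = 0.07879 (the turbulent correlation is not needed).
Darcy-Weisbach: ΔP = f(L/D)(ρV²/2) = 0.07879·(2710/0.282)·(891·0.03394²/2) = 0.07879·9610·0.5133 = 388.6 Pa.
ΔP = 388.6 Pa = 0.389 kPa.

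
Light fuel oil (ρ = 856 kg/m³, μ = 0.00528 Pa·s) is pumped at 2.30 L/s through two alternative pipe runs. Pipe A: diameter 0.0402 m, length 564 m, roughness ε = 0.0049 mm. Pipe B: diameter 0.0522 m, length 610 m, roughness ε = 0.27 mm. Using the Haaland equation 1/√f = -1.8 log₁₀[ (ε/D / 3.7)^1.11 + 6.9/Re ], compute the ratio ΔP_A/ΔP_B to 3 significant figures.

Pipe A: V = Q/A = 0.0023/0.001269 = 1.812 m/s; Re = 1.181e+04; ε/D = 0.000122; Haaland → f = 0.02966; ΔP_A = f(L/D)(ρV²/2) = 5.849e+05 Pa.
Pipe B: V = Q/A = 0.0023/0.00214 = 1.075 m/s; Re = 9095; ε/D = 0.00517; Haaland → f = 0.0382; ΔP_B = f(L/D)(ρV²/2) = 2.207e+05 Pa.
ΔP_A/ΔP_B = 5.849e+05/2.207e+05 = 2.65.

ΔP_A/ΔP_B ≈ 2.65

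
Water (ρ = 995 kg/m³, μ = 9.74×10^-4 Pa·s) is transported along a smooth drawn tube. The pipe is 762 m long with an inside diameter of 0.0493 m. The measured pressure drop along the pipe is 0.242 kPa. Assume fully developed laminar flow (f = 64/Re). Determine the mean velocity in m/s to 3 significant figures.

For laminar flow, f = 64/Re with Re = ρVD/μ, so Darcy-Weisbach reduces to ΔP = 32μLV/D². Solving for V: V = ΔP·D²/(32μL) = 242·(0.0493)²/(32·0.000974·762) = 0.02477 m/s.
Check: Re = ρVD/μ = 995·0.02477·0.0493/0.000974 = 1247 < 2300, so the laminar assumption holds.

V ≈ 0.0248 m/s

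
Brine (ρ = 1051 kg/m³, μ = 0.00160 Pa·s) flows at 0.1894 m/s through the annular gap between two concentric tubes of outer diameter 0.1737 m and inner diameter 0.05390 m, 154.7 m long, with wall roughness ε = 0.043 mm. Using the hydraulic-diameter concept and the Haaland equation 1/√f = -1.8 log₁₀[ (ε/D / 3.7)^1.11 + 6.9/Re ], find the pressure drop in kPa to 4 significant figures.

Hydraulic diameter D_h = 4A/P = D_o - D_i = 0.1737 - 0.0539 = 0.1198 m.
Re = ρVD_h/μ = 1051·0.1894·0.1198/0.0016 = 1.49e+04.
ε/D_h = 4.3e-05/0.1198 = 0.000359; Haaland gives 1/√f = -1.8 log₁₀[3.51e-05+0.000463] = 5.945, so f = 0.02829.
ΔP = f(L/D_h)(ρV²/2) = 0.02829·154.7/0.1198·18.85 = 688.8 Pa.
ΔP = 0.6888 kPa.

ΔP ≈ 0.6888 kPa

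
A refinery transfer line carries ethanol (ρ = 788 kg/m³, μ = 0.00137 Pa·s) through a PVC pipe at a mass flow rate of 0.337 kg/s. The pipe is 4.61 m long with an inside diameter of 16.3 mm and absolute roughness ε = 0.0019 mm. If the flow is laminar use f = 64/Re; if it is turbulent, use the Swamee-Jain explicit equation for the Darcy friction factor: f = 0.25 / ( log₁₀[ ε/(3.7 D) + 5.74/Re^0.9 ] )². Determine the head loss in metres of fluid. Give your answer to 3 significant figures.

A = πD²/4 = π(0.0163)²/4 = 0.0002087 m²; mean velocity V = ṁ/(ρA) = 0.337/(788 · 0.0002087) = 2.049 m/s.
Reynolds number Re = ρVD/μ = 788 · 2.049 · 0.0163 / 0.00137 = 1.921e+04.
Re > 4000 → turbulent. Relative roughness ε/D = 1.9e-06/0.0163 = 0.000117. Swamee-Jain: f = 0.25/(log₁₀[0.000117/3.7 + 5.74/1.921e+04^0.9])² = 0.25/(log₁₀[3.15e-05 + 0.000801])² = 0.25/(-3.08)² = 0.02636.
Darcy-Weisbach: ΔP = f(L/D)(ρV²/2) = 0.02636·(4.61/0.0163)·(788·2.049²/2) = 0.02636·282.8·1655 = 1.234e+04 Pa.
Head loss h_f = ΔP/(ρg) = 1.234e+04/(788·9.81) = 1.60 m.

h_f ≈ 1.60 m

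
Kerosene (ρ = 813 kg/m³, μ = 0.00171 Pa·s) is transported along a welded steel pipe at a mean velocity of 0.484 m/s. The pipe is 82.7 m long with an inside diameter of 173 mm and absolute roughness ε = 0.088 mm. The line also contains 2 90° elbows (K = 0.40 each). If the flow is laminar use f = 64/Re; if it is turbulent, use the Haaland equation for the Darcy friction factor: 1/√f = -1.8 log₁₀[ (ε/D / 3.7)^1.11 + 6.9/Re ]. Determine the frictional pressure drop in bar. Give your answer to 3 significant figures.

Reynolds number Re = ρVD/μ = 813 · 0.484 · 0.173 / 0.00171 = 3.981e+04.
Re > 4000 → turbulent. Relative roughness ε/D = 8.8e-05/0.173 = 0.000509. Haaland: 1/√f = -1.8 log₁₀[(0.000509/3.7)^1.11 + 6.9/3.981e+04] = -1.8 log₁₀[5.17e-05 + 0.000173] = 6.566, so f = 0.0232.
Total minor-loss coefficient ΣK = 2·0.4 = 0.8.
ΔP = [f·L/D + ΣK]·(ρV²/2) = [0.0232·82.7/0.173 + 0.8]·(813·0.484²/2) = [11.09 + 0.8]·95.23 = 1132 Pa.
ΔP = 1132 Pa = 0.0113 bar.

ΔP ≈ 0.0113 bar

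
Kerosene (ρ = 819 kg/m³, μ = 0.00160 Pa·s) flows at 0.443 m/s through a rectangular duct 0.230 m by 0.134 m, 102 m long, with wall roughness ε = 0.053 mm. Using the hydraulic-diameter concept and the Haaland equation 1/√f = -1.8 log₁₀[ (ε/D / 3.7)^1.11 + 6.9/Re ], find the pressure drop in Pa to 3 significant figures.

Hydraulic diameter D_h = 4A/P = 4·(0.23·0.134)/(2·(0.23+0.134)) = 0.1233/0.728 = 0.1693 m.
Re = ρVD_h/μ = 819·0.443·0.1693/0.0016 = 3.84e+04.
ε/D_h = 5.3e-05/0.1693 = 0.000313; Haaland gives 1/√f = -1.8 log₁₀[3.02e-05+0.00018] = 6.621, so f = 0.02281.
ΔP = f(L/D_h)(ρV²/2) = 0.02281·102/0.1693·80.36 = 1104 Pa.

ΔP ≈ 1100 Pa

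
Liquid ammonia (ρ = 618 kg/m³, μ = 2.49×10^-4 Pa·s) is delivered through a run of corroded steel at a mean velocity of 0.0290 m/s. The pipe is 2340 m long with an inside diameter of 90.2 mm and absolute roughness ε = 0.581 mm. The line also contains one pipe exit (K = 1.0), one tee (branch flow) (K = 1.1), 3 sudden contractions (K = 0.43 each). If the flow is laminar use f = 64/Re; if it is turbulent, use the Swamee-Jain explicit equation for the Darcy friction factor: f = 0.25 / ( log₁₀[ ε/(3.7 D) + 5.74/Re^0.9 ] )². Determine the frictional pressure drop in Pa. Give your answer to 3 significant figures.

Reynolds number Re = ρVD/μ = 618 · 0.029 · 0.0902 / 0.000249 = 6492.
Re > 4000 → turbulent. Relative roughness ε/D = 0.000581/0.0902 = 0.00644. Swamee-Jain: f = 0.25/(log₁₀[0.00644/3.7 + 5.74/6492^0.9])² = 0.25/(log₁₀[0.00174 + 0.00213])² = 0.25/(-2.413)² = 0.04295.
Total minor-loss coefficient ΣK = 1·1 + 1·1.1 + 3·0.43 = 3.39.
ΔP = [f·L/D + ΣK]·(ρV²/2) = [0.04295·2340/0.0902 + 3.39]·(618·0.029²/2) = [1114 + 3.39]·0.2599 = 290.5 Pa.

ΔP ≈ 290 Pa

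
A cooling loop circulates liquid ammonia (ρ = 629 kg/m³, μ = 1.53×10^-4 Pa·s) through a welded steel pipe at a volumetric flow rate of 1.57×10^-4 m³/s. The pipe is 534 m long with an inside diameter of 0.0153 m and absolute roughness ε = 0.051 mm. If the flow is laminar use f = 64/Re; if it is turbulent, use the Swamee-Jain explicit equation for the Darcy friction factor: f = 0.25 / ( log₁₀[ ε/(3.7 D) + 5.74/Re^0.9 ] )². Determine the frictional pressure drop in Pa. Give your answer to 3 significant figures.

ΔP ≈ 236000 Pa

Cross-sectional area A = πD²/4 = π(0.0153)²/4 = 0.0001839 m²; mean velocity V = Q/A = 0.000157/0.0001839 = 0.8539 m/s.
Reynolds number Re = ρVD/μ = 629 · 0.8539 · 0.0153 / 0.000153 = 5.371e+04.
Re > 4000 → turbulent. Relative roughness ε/D = 5.1e-05/0.0153 = 0.00333. Swamee-Jain: f = 0.25/(log₁₀[0.00333/3.7 + 5.74/5.371e+04^0.9])² = 0.25/(log₁₀[0.000901 + 0.000318])² = 0.25/(-2.914)² = 0.02944.
Darcy-Weisbach: ΔP = f(L/D)(ρV²/2) = 0.02944·(534/0.0153)·(629·0.8539²/2) = 0.02944·3.49e+04·229.3 = 2.356e+05 Pa.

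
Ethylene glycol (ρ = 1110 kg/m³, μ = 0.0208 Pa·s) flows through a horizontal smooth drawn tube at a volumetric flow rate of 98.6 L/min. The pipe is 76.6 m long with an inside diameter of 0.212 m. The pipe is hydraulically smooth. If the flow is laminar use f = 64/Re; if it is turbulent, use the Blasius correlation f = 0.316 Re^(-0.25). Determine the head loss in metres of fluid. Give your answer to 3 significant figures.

h_f ≈ 0.00485 m

Q = 98.6 L/min = 98.6/60000 = 0.001643 m³/s.
Cross-sectional area A = πD²/4 = π(0.212)²/4 = 0.0353 m²; mean velocity V = Q/A = 0.001643/0.0353 = 0.04655 m/s.
Reynolds number Re = ρVD/μ = 1110 · 0.04655 · 0.212 / 0.0208 = 526.7.
Re < 2300 → laminar flow, so f = 64/Re = 64/526.7 = 0.1215 (the turbulent correlation is not needed).
Darcy-Weisbach: ΔP = f(L/D)(ρV²/2) = 0.1215·(76.6/0.212)·(1110·0.04655²/2) = 0.1215·361.3·1.203 = 52.81 Pa.
Head loss h_f = ΔP/(ρg) = 52.81/(1110·9.81) = 0.00485 m.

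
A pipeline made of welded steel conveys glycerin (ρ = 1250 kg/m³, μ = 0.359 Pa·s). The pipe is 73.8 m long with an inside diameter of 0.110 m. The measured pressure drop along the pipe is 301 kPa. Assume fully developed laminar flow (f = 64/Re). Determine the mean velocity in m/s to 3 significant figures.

For laminar flow, f = 64/Re with Re = ρVD/μ, so Darcy-Weisbach reduces to ΔP = 32μLV/D². Solving for V: V = ΔP·D²/(32μL) = 3.01e+05·(0.11)²/(32·0.359·73.8) = 4.296 m/s.
Check: Re = ρVD/μ = 1250·4.296·0.11/0.359 = 1645 < 2300, so the laminar assumption holds.

V ≈ 4.30 m/s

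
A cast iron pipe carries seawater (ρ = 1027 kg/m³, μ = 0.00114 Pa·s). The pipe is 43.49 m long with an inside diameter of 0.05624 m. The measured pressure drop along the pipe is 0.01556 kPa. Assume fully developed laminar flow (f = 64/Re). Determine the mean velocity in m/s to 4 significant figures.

For laminar flow, f = 64/Re with Re = ρVD/μ, so Darcy-Weisbach reduces to ΔP = 32μLV/D². Solving for V: V = ΔP·D²/(32μL) = 15.56·(0.05624)²/(32·0.00114·43.49) = 0.03102 m/s.
Check: Re = ρVD/μ = 1027·0.03102·0.05624/0.00114 = 1572 < 2300, so the laminar assumption holds.

V ≈ 0.03102 m/s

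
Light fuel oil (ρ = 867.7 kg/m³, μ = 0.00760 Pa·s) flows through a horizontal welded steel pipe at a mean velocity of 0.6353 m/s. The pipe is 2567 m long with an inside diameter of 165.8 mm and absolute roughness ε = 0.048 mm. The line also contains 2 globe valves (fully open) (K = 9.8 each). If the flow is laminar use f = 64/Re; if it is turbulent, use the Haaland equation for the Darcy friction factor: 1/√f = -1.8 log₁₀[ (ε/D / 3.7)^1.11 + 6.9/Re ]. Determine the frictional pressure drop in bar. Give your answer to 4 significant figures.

Reynolds number Re = ρVD/μ = 867.7 · 0.6353 · 0.1658 / 0.0076 = 1.203e+04.
Re > 4000 → turbulent. Relative roughness ε/D = 4.8e-05/0.1658 = 0.00029. Haaland: 1/√f = -1.8 log₁₀[(0.00029/3.7)^1.11 + 6.9/1.203e+04] = -1.8 log₁₀[2.77e-05 + 0.000574] = 5.797, so f = 0.02975.
Total minor-loss coefficient ΣK = 2·9.8 = 19.6.
ΔP = [f·L/D + ΣK]·(ρV²/2) = [0.02975·2567/0.1658 + 19.6]·(867.7·0.6353²/2) = [460.6 + 19.6]·175.1 = 8.409e+04 Pa.
ΔP = 8.409e+04 Pa = 0.8409 bar.

ΔP ≈ 0.8409 bar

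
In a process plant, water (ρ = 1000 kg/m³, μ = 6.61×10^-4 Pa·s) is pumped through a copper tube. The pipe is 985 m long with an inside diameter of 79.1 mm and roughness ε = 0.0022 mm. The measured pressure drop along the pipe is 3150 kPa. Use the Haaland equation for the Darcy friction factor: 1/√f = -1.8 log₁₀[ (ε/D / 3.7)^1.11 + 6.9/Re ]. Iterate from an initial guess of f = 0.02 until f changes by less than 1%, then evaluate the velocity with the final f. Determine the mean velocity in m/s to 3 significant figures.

V ≈ 6.34 m/s

Rearranging Darcy-Weisbach: V = √(2·ΔP·D/(f·L·ρ)). With ε/D = 2.2e-06/0.0791 = 2.78e-05, iterate starting from f = 0.02:
  f = 0.02 → V = √(2·3.15e+06·0.0791/(0.02·985·1000)) = 5.03 m/s; Re = ρVD/μ = 6.019e+05; f → 0.01302
  f = 0.01302 → V = 6.234 m/s; Re = 7.46e+05; f → 0.01261
  f = 0.01261 → V = 6.333 m/s; Re = 7.579e+05; f → 0.01258
Converged (Δf/f < 1%). With the final f = 0.01258: V = √(2·3.15e+06·0.0791/(0.01258·985·1000)) = 6.341 m/s.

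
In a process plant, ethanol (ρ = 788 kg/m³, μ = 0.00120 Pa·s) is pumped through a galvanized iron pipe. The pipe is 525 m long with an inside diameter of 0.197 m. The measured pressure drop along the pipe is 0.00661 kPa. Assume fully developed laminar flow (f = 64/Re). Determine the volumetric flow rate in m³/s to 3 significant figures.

For laminar flow, f = 64/Re with Re = ρVD/μ, so Darcy-Weisbach reduces to ΔP = 32μLV/D². Solving for V: V = ΔP·D²/(32μL) = 6.61·(0.197)²/(32·0.0012·525) = 0.01272 m/s.
Check: Re = ρVD/μ = 788·0.01272·0.197/0.0012 = 1646 < 2300, so the laminar assumption holds.
Q = V·A = 0.01272·(π/4·0.197²) = 0.0003879 m³/s = 3.88×10^-4 m³/s.

Q ≈ 3.88×10^-4 m³/s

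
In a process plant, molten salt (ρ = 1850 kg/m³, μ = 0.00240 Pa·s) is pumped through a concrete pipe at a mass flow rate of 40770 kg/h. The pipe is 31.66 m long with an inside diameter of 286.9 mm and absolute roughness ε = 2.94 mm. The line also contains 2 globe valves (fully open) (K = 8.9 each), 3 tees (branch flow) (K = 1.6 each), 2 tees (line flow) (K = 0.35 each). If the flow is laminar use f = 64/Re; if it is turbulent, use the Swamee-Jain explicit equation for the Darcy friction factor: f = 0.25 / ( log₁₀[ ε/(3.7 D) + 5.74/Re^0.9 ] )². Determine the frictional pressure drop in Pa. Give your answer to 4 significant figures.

ṁ = 40770 kg/h = 40770/3600 = 11.32 kg/s.
A = πD²/4 = π(0.2869)²/4 = 0.06465 m²; mean velocity V = ṁ/(ρA) = 11.32/(1850 · 0.06465) = 0.09469 m/s.
Reynolds number Re = ρVD/μ = 1850 · 0.09469 · 0.2869 / 0.0024 = 2.094e+04.
Re > 4000 → turbulent. Relative roughness ε/D = 0.00294/0.2869 = 0.0102. Swamee-Jain: f = 0.25/(log₁₀[0.0102/3.7 + 5.74/2.094e+04^0.9])² = 0.25/(log₁₀[0.00277 + 0.000741])² = 0.25/(-2.455)² = 0.04149.
Total minor-loss coefficient ΣK = 2·8.9 + 3·1.6 + 2·0.35 = 23.3.
ΔP = [f·L/D + ΣK]·(ρV²/2) = [0.04149·31.66/0.2869 + 23.3]·(1850·0.09469²/2) = [4.579 + 23.3]·8.294 = 231.2 Pa.

ΔP ≈ 231.2 Pa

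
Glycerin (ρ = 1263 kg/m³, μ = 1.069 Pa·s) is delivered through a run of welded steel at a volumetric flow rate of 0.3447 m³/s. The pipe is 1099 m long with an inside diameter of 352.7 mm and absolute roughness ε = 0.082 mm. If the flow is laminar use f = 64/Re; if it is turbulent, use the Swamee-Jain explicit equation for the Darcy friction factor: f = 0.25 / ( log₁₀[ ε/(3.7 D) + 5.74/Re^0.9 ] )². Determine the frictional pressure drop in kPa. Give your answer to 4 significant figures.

ΔP ≈ 1066 kPa

Cross-sectional area A = πD²/4 = π(0.3527)²/4 = 0.0977 m²; mean velocity V = Q/A = 0.3447/0.0977 = 3.528 m/s.
Reynolds number Re = ρVD/μ = 1263 · 3.528 · 0.3527 / 1.07 = 1470.
Re < 2300 → laminar flow, so f = 64/Re = 64/1470 = 0.04353 (the turbulent correlation is not needed).
Darcy-Weisbach: ΔP = f(L/D)(ρV²/2) = 0.04353·(1099/0.3527)·(1263·3.528²/2) = 0.04353·3116·7861 = 1.066e+06 Pa.
ΔP = 1.066e+06 Pa = 1066 kPa.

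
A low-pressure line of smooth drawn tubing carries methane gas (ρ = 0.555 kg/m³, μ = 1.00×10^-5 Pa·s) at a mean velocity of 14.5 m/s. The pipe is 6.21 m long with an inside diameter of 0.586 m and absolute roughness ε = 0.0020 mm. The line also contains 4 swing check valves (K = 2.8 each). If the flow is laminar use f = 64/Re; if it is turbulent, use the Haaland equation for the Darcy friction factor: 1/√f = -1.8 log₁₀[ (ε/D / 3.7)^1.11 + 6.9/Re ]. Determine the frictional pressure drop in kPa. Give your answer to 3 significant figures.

ΔP ≈ 0.662 kPa

Reynolds number Re = ρVD/μ = 0.555 · 14.5 · 0.586 / 1e-05 = 4.716e+05.
Re > 4000 → turbulent. Relative roughness ε/D = 2e-06/0.586 = 3.41e-06. Haaland: 1/√f = -1.8 log₁₀[(3.41e-06/3.7)^1.11 + 6.9/4.716e+05] = -1.8 log₁₀[2e-07 + 1.46e-05] = 8.692, so f = 0.01324.
Total minor-loss coefficient ΣK = 4·2.8 = 11.2.
ΔP = [f·L/D + ΣK]·(ρV²/2) = [0.01324·6.21/0.586 + 11.2]·(0.555·14.5²/2) = [0.1403 + 11.2]·58.34 = 661.6 Pa.
ΔP = 661.6 Pa = 0.662 kPa.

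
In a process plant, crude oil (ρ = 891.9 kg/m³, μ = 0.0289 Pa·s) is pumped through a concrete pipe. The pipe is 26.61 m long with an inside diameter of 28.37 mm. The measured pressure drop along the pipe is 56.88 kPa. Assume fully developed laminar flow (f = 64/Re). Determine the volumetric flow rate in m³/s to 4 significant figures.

Q ≈ 0.001176 m³/s

For laminar flow, f = 64/Re with Re = ρVD/μ, so Darcy-Weisbach reduces to ΔP = 32μLV/D². Solving for V: V = ΔP·D²/(32μL) = 5.688e+04·(0.02837)²/(32·0.0289·26.61) = 1.86 m/s.
Check: Re = ρVD/μ = 891.9·1.86·0.02837/0.0289 = 1629 < 2300, so the laminar assumption holds.
Q = V·A = 1.86·(π/4·0.02837²) = 0.001176 m³/s = 0.001176 m³/s.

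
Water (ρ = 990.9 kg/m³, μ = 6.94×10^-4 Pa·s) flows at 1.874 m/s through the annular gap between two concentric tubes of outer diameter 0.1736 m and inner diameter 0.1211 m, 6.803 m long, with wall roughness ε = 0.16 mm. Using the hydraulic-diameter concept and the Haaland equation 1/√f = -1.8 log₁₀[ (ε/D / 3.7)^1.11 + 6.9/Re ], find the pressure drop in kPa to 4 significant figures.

Hydraulic diameter D_h = 4A/P = D_o - D_i = 0.1736 - 0.1211 = 0.0525 m.
Re = ρVD_h/μ = 990.9·1.874·0.0525/0.000694 = 1.405e+05.
ε/D_h = 0.00016/0.0525 = 0.00305; Haaland gives 1/√f = -1.8 log₁₀[0.000377+4.91e-05] = 6.067, so f = 0.02717.
ΔP = f(L/D_h)(ρV²/2) = 0.02717·6.803/0.0525·1740 = 6126 Pa.
ΔP = 6.126 kPa.

ΔP ≈ 6.126 kPa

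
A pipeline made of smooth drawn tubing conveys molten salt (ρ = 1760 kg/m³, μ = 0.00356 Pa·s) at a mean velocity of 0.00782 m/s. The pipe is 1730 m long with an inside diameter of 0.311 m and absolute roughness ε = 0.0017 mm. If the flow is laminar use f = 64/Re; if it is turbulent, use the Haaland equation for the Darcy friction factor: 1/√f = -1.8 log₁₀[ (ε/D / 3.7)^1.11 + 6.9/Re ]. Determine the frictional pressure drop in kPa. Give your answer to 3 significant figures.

ΔP ≈ 0.0159 kPa

Reynolds number Re = ρVD/μ = 1760 · 0.00782 · 0.311 / 0.00356 = 1202.
Re < 2300 → laminar flow, so f = 64/Re = 64/1202 = 0.05323 (the turbulent correlation is not needed).
Darcy-Weisbach: ΔP = f(L/D)(ρV²/2) = 0.05323·(1730/0.311)·(1760·0.00782²/2) = 0.05323·5563·0.05381 = 15.93 Pa.
ΔP = 15.93 Pa = 0.0159 kPa.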